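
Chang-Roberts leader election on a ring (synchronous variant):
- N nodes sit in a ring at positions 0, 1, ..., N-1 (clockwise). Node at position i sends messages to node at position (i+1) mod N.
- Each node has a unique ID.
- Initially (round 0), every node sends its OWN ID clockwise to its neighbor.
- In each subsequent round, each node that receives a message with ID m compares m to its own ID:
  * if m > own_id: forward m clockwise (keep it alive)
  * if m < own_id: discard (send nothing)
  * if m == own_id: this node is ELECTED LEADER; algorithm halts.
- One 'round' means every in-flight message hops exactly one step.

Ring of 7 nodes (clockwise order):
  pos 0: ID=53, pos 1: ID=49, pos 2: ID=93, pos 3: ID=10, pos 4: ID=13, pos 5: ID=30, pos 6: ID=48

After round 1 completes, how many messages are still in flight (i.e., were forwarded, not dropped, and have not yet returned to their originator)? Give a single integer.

Answer: 2

Derivation:
Round 1: pos1(id49) recv 53: fwd; pos2(id93) recv 49: drop; pos3(id10) recv 93: fwd; pos4(id13) recv 10: drop; pos5(id30) recv 13: drop; pos6(id48) recv 30: drop; pos0(id53) recv 48: drop
After round 1: 2 messages still in flight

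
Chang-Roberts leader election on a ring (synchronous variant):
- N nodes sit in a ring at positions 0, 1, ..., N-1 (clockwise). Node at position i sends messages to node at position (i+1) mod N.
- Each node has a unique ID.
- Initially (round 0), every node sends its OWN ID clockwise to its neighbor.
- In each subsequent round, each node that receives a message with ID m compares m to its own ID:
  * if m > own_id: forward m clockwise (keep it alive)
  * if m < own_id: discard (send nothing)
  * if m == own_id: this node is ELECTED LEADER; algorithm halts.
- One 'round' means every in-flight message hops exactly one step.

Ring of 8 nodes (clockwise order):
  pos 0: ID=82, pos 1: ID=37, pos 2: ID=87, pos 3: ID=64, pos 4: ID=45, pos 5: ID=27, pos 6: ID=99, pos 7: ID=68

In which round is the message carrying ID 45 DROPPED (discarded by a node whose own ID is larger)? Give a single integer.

Answer: 2

Derivation:
Round 1: pos1(id37) recv 82: fwd; pos2(id87) recv 37: drop; pos3(id64) recv 87: fwd; pos4(id45) recv 64: fwd; pos5(id27) recv 45: fwd; pos6(id99) recv 27: drop; pos7(id68) recv 99: fwd; pos0(id82) recv 68: drop
Round 2: pos2(id87) recv 82: drop; pos4(id45) recv 87: fwd; pos5(id27) recv 64: fwd; pos6(id99) recv 45: drop; pos0(id82) recv 99: fwd
Round 3: pos5(id27) recv 87: fwd; pos6(id99) recv 64: drop; pos1(id37) recv 99: fwd
Round 4: pos6(id99) recv 87: drop; pos2(id87) recv 99: fwd
Round 5: pos3(id64) recv 99: fwd
Round 6: pos4(id45) recv 99: fwd
Round 7: pos5(id27) recv 99: fwd
Round 8: pos6(id99) recv 99: ELECTED
Message ID 45 originates at pos 4; dropped at pos 6 in round 2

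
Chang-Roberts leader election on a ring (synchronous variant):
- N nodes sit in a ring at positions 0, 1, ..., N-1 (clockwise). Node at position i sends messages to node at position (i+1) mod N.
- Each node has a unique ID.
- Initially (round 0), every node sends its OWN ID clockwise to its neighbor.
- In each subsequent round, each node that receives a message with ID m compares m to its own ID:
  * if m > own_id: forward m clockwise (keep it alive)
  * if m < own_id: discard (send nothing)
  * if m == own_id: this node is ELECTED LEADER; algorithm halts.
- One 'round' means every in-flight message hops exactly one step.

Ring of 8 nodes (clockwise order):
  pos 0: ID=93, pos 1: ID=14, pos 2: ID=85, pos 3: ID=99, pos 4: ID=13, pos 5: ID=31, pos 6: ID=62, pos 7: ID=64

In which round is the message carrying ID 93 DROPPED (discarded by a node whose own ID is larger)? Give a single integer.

Answer: 3

Derivation:
Round 1: pos1(id14) recv 93: fwd; pos2(id85) recv 14: drop; pos3(id99) recv 85: drop; pos4(id13) recv 99: fwd; pos5(id31) recv 13: drop; pos6(id62) recv 31: drop; pos7(id64) recv 62: drop; pos0(id93) recv 64: drop
Round 2: pos2(id85) recv 93: fwd; pos5(id31) recv 99: fwd
Round 3: pos3(id99) recv 93: drop; pos6(id62) recv 99: fwd
Round 4: pos7(id64) recv 99: fwd
Round 5: pos0(id93) recv 99: fwd
Round 6: pos1(id14) recv 99: fwd
Round 7: pos2(id85) recv 99: fwd
Round 8: pos3(id99) recv 99: ELECTED
Message ID 93 originates at pos 0; dropped at pos 3 in round 3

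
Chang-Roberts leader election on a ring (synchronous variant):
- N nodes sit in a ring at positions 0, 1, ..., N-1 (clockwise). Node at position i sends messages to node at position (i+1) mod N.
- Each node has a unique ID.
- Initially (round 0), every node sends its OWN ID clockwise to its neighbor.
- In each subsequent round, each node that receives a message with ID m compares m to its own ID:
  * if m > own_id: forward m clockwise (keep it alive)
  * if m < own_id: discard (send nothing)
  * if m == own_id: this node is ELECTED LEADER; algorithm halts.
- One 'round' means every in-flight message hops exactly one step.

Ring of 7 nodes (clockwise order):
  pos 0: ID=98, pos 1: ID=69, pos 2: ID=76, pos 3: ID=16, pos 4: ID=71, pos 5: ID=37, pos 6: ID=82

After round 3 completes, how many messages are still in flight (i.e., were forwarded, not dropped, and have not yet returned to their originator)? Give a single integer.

Answer: 2

Derivation:
Round 1: pos1(id69) recv 98: fwd; pos2(id76) recv 69: drop; pos3(id16) recv 76: fwd; pos4(id71) recv 16: drop; pos5(id37) recv 71: fwd; pos6(id82) recv 37: drop; pos0(id98) recv 82: drop
Round 2: pos2(id76) recv 98: fwd; pos4(id71) recv 76: fwd; pos6(id82) recv 71: drop
Round 3: pos3(id16) recv 98: fwd; pos5(id37) recv 76: fwd
After round 3: 2 messages still in flight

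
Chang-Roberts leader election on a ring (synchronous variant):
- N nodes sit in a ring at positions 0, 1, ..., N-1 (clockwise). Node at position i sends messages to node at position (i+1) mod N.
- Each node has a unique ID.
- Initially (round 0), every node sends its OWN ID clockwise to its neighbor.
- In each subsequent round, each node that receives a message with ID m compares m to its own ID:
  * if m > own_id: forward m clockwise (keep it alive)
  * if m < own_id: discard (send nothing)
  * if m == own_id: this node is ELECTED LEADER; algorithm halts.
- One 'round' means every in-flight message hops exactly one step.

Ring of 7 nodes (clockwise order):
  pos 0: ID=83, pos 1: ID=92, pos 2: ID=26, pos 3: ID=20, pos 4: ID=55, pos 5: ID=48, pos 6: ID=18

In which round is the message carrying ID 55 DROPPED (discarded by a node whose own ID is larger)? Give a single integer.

Answer: 3

Derivation:
Round 1: pos1(id92) recv 83: drop; pos2(id26) recv 92: fwd; pos3(id20) recv 26: fwd; pos4(id55) recv 20: drop; pos5(id48) recv 55: fwd; pos6(id18) recv 48: fwd; pos0(id83) recv 18: drop
Round 2: pos3(id20) recv 92: fwd; pos4(id55) recv 26: drop; pos6(id18) recv 55: fwd; pos0(id83) recv 48: drop
Round 3: pos4(id55) recv 92: fwd; pos0(id83) recv 55: drop
Round 4: pos5(id48) recv 92: fwd
Round 5: pos6(id18) recv 92: fwd
Round 6: pos0(id83) recv 92: fwd
Round 7: pos1(id92) recv 92: ELECTED
Message ID 55 originates at pos 4; dropped at pos 0 in round 3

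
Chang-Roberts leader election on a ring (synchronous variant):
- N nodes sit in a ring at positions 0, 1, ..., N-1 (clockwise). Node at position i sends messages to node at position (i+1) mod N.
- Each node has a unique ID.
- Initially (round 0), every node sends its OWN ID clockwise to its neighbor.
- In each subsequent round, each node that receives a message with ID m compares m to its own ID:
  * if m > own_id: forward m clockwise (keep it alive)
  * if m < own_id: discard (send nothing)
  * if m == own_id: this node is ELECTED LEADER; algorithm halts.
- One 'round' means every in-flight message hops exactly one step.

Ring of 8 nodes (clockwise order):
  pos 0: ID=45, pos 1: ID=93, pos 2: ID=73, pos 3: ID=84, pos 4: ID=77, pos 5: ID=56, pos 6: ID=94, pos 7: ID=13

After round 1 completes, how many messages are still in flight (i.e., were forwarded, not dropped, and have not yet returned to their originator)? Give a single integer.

Answer: 4

Derivation:
Round 1: pos1(id93) recv 45: drop; pos2(id73) recv 93: fwd; pos3(id84) recv 73: drop; pos4(id77) recv 84: fwd; pos5(id56) recv 77: fwd; pos6(id94) recv 56: drop; pos7(id13) recv 94: fwd; pos0(id45) recv 13: drop
After round 1: 4 messages still in flight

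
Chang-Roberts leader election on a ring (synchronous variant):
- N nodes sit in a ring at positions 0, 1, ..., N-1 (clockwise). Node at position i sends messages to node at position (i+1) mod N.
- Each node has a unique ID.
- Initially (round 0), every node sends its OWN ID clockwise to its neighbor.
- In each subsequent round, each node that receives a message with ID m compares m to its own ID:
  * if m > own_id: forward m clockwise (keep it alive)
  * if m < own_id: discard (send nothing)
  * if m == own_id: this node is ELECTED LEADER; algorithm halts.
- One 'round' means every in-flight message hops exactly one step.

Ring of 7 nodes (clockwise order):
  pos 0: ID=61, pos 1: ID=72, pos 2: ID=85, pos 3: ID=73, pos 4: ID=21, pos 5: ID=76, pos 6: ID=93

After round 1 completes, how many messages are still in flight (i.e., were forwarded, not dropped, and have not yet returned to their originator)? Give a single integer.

Round 1: pos1(id72) recv 61: drop; pos2(id85) recv 72: drop; pos3(id73) recv 85: fwd; pos4(id21) recv 73: fwd; pos5(id76) recv 21: drop; pos6(id93) recv 76: drop; pos0(id61) recv 93: fwd
After round 1: 3 messages still in flight

Answer: 3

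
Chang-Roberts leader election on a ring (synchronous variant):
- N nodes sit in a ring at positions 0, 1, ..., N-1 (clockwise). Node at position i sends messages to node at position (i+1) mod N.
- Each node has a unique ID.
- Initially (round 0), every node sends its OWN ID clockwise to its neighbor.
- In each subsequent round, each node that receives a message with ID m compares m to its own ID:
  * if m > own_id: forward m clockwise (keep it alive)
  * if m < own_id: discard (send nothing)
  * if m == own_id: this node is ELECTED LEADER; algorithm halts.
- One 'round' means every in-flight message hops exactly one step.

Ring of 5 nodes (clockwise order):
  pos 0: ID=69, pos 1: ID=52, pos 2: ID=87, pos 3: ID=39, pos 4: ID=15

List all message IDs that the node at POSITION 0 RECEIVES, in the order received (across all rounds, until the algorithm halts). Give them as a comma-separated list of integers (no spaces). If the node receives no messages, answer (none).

Round 1: pos1(id52) recv 69: fwd; pos2(id87) recv 52: drop; pos3(id39) recv 87: fwd; pos4(id15) recv 39: fwd; pos0(id69) recv 15: drop
Round 2: pos2(id87) recv 69: drop; pos4(id15) recv 87: fwd; pos0(id69) recv 39: drop
Round 3: pos0(id69) recv 87: fwd
Round 4: pos1(id52) recv 87: fwd
Round 5: pos2(id87) recv 87: ELECTED

Answer: 15,39,87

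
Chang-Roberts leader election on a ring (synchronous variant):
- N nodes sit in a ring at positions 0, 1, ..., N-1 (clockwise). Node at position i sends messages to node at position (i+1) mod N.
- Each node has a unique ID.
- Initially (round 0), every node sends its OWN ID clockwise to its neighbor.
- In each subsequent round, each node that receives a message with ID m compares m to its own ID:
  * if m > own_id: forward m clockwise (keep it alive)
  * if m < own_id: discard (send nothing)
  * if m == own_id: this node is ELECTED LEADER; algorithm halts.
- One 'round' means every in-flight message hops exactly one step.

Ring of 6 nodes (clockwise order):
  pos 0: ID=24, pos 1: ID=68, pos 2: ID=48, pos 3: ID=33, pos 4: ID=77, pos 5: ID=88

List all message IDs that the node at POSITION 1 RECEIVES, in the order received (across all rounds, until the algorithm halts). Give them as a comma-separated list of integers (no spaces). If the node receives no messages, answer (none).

Round 1: pos1(id68) recv 24: drop; pos2(id48) recv 68: fwd; pos3(id33) recv 48: fwd; pos4(id77) recv 33: drop; pos5(id88) recv 77: drop; pos0(id24) recv 88: fwd
Round 2: pos3(id33) recv 68: fwd; pos4(id77) recv 48: drop; pos1(id68) recv 88: fwd
Round 3: pos4(id77) recv 68: drop; pos2(id48) recv 88: fwd
Round 4: pos3(id33) recv 88: fwd
Round 5: pos4(id77) recv 88: fwd
Round 6: pos5(id88) recv 88: ELECTED

Answer: 24,88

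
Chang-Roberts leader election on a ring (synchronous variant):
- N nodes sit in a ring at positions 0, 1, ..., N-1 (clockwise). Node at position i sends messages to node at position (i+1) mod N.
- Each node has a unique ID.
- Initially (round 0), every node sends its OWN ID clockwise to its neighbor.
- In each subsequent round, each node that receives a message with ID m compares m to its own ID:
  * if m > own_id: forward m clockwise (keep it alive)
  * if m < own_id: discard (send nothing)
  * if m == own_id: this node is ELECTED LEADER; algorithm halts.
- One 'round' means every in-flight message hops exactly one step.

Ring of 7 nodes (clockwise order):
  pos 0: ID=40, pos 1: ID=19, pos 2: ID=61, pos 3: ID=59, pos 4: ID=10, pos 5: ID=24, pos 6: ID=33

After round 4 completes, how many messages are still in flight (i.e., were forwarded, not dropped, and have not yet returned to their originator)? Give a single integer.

Round 1: pos1(id19) recv 40: fwd; pos2(id61) recv 19: drop; pos3(id59) recv 61: fwd; pos4(id10) recv 59: fwd; pos5(id24) recv 10: drop; pos6(id33) recv 24: drop; pos0(id40) recv 33: drop
Round 2: pos2(id61) recv 40: drop; pos4(id10) recv 61: fwd; pos5(id24) recv 59: fwd
Round 3: pos5(id24) recv 61: fwd; pos6(id33) recv 59: fwd
Round 4: pos6(id33) recv 61: fwd; pos0(id40) recv 59: fwd
After round 4: 2 messages still in flight

Answer: 2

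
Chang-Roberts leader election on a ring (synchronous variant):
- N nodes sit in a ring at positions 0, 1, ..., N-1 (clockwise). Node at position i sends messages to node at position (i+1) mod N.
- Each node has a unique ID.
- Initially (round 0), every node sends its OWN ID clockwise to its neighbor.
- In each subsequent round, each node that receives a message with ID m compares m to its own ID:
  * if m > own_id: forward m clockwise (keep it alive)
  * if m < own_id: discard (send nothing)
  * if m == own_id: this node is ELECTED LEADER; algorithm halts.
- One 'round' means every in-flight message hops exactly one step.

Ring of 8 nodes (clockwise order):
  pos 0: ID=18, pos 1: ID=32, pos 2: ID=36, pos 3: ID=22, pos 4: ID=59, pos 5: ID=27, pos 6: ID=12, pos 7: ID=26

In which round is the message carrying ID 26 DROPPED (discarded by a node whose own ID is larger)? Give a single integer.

Round 1: pos1(id32) recv 18: drop; pos2(id36) recv 32: drop; pos3(id22) recv 36: fwd; pos4(id59) recv 22: drop; pos5(id27) recv 59: fwd; pos6(id12) recv 27: fwd; pos7(id26) recv 12: drop; pos0(id18) recv 26: fwd
Round 2: pos4(id59) recv 36: drop; pos6(id12) recv 59: fwd; pos7(id26) recv 27: fwd; pos1(id32) recv 26: drop
Round 3: pos7(id26) recv 59: fwd; pos0(id18) recv 27: fwd
Round 4: pos0(id18) recv 59: fwd; pos1(id32) recv 27: drop
Round 5: pos1(id32) recv 59: fwd
Round 6: pos2(id36) recv 59: fwd
Round 7: pos3(id22) recv 59: fwd
Round 8: pos4(id59) recv 59: ELECTED
Message ID 26 originates at pos 7; dropped at pos 1 in round 2

Answer: 2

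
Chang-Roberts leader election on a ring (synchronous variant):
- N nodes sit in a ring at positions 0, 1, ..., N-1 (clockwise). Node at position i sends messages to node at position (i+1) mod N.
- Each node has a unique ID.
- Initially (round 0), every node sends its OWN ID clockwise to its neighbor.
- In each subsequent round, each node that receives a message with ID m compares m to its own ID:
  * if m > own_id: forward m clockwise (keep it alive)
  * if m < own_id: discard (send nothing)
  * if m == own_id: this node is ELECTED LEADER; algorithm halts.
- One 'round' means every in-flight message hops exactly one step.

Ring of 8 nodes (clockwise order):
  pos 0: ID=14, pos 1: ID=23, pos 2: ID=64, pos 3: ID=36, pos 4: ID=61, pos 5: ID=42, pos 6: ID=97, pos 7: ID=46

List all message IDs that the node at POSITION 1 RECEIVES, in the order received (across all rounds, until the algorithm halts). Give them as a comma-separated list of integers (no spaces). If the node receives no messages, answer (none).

Answer: 14,46,97

Derivation:
Round 1: pos1(id23) recv 14: drop; pos2(id64) recv 23: drop; pos3(id36) recv 64: fwd; pos4(id61) recv 36: drop; pos5(id42) recv 61: fwd; pos6(id97) recv 42: drop; pos7(id46) recv 97: fwd; pos0(id14) recv 46: fwd
Round 2: pos4(id61) recv 64: fwd; pos6(id97) recv 61: drop; pos0(id14) recv 97: fwd; pos1(id23) recv 46: fwd
Round 3: pos5(id42) recv 64: fwd; pos1(id23) recv 97: fwd; pos2(id64) recv 46: drop
Round 4: pos6(id97) recv 64: drop; pos2(id64) recv 97: fwd
Round 5: pos3(id36) recv 97: fwd
Round 6: pos4(id61) recv 97: fwd
Round 7: pos5(id42) recv 97: fwd
Round 8: pos6(id97) recv 97: ELECTED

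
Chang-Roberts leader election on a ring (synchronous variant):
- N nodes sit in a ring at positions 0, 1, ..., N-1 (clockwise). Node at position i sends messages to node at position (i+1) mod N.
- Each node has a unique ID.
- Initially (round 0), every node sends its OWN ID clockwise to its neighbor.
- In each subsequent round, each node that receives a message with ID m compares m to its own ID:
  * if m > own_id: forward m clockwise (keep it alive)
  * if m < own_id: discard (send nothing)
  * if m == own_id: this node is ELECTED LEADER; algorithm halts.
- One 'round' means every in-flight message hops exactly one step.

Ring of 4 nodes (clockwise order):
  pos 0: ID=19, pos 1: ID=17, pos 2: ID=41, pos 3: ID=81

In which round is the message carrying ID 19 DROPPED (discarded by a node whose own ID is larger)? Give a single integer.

Answer: 2

Derivation:
Round 1: pos1(id17) recv 19: fwd; pos2(id41) recv 17: drop; pos3(id81) recv 41: drop; pos0(id19) recv 81: fwd
Round 2: pos2(id41) recv 19: drop; pos1(id17) recv 81: fwd
Round 3: pos2(id41) recv 81: fwd
Round 4: pos3(id81) recv 81: ELECTED
Message ID 19 originates at pos 0; dropped at pos 2 in round 2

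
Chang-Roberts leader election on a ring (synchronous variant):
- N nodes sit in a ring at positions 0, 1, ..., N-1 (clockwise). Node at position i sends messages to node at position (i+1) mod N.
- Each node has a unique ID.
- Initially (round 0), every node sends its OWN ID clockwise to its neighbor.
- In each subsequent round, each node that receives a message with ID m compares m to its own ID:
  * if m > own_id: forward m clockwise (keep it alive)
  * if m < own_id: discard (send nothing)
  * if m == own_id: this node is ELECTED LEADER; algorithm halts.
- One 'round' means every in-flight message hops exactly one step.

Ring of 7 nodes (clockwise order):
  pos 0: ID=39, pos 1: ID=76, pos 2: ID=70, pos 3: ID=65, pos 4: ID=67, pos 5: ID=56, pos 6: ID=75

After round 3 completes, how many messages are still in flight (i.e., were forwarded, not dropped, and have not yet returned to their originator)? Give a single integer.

Answer: 2

Derivation:
Round 1: pos1(id76) recv 39: drop; pos2(id70) recv 76: fwd; pos3(id65) recv 70: fwd; pos4(id67) recv 65: drop; pos5(id56) recv 67: fwd; pos6(id75) recv 56: drop; pos0(id39) recv 75: fwd
Round 2: pos3(id65) recv 76: fwd; pos4(id67) recv 70: fwd; pos6(id75) recv 67: drop; pos1(id76) recv 75: drop
Round 3: pos4(id67) recv 76: fwd; pos5(id56) recv 70: fwd
After round 3: 2 messages still in flight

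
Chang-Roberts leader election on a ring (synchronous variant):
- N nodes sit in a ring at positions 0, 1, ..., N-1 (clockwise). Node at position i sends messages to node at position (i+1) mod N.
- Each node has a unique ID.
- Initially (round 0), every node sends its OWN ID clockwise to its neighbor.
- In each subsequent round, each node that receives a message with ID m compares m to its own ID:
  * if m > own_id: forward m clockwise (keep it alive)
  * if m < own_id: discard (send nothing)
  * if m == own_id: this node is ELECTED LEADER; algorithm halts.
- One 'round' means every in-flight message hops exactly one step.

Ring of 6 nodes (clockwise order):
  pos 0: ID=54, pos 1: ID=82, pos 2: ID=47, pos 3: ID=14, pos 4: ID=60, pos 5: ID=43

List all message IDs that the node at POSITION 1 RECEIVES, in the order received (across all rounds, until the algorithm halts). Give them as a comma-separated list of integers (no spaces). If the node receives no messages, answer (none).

Round 1: pos1(id82) recv 54: drop; pos2(id47) recv 82: fwd; pos3(id14) recv 47: fwd; pos4(id60) recv 14: drop; pos5(id43) recv 60: fwd; pos0(id54) recv 43: drop
Round 2: pos3(id14) recv 82: fwd; pos4(id60) recv 47: drop; pos0(id54) recv 60: fwd
Round 3: pos4(id60) recv 82: fwd; pos1(id82) recv 60: drop
Round 4: pos5(id43) recv 82: fwd
Round 5: pos0(id54) recv 82: fwd
Round 6: pos1(id82) recv 82: ELECTED

Answer: 54,60,82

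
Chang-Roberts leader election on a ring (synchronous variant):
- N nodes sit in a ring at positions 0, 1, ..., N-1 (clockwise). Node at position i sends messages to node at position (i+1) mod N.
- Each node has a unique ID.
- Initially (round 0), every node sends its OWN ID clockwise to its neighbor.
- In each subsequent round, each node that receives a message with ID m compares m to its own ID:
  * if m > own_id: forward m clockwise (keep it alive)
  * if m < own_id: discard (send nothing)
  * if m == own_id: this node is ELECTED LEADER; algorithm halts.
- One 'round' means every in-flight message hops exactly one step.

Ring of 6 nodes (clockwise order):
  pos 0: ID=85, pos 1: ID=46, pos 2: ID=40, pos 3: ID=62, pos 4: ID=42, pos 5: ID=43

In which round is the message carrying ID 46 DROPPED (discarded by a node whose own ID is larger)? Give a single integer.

Answer: 2

Derivation:
Round 1: pos1(id46) recv 85: fwd; pos2(id40) recv 46: fwd; pos3(id62) recv 40: drop; pos4(id42) recv 62: fwd; pos5(id43) recv 42: drop; pos0(id85) recv 43: drop
Round 2: pos2(id40) recv 85: fwd; pos3(id62) recv 46: drop; pos5(id43) recv 62: fwd
Round 3: pos3(id62) recv 85: fwd; pos0(id85) recv 62: drop
Round 4: pos4(id42) recv 85: fwd
Round 5: pos5(id43) recv 85: fwd
Round 6: pos0(id85) recv 85: ELECTED
Message ID 46 originates at pos 1; dropped at pos 3 in round 2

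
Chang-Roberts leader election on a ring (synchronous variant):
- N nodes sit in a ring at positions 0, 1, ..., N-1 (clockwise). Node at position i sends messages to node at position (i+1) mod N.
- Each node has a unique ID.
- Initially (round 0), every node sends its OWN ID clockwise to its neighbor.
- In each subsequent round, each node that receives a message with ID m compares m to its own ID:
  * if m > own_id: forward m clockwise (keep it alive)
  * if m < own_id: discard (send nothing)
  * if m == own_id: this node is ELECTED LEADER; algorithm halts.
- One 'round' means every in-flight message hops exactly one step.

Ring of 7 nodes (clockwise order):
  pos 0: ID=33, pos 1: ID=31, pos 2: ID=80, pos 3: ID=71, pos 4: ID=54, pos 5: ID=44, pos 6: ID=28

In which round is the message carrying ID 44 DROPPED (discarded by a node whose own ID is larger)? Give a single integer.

Round 1: pos1(id31) recv 33: fwd; pos2(id80) recv 31: drop; pos3(id71) recv 80: fwd; pos4(id54) recv 71: fwd; pos5(id44) recv 54: fwd; pos6(id28) recv 44: fwd; pos0(id33) recv 28: drop
Round 2: pos2(id80) recv 33: drop; pos4(id54) recv 80: fwd; pos5(id44) recv 71: fwd; pos6(id28) recv 54: fwd; pos0(id33) recv 44: fwd
Round 3: pos5(id44) recv 80: fwd; pos6(id28) recv 71: fwd; pos0(id33) recv 54: fwd; pos1(id31) recv 44: fwd
Round 4: pos6(id28) recv 80: fwd; pos0(id33) recv 71: fwd; pos1(id31) recv 54: fwd; pos2(id80) recv 44: drop
Round 5: pos0(id33) recv 80: fwd; pos1(id31) recv 71: fwd; pos2(id80) recv 54: drop
Round 6: pos1(id31) recv 80: fwd; pos2(id80) recv 71: drop
Round 7: pos2(id80) recv 80: ELECTED
Message ID 44 originates at pos 5; dropped at pos 2 in round 4

Answer: 4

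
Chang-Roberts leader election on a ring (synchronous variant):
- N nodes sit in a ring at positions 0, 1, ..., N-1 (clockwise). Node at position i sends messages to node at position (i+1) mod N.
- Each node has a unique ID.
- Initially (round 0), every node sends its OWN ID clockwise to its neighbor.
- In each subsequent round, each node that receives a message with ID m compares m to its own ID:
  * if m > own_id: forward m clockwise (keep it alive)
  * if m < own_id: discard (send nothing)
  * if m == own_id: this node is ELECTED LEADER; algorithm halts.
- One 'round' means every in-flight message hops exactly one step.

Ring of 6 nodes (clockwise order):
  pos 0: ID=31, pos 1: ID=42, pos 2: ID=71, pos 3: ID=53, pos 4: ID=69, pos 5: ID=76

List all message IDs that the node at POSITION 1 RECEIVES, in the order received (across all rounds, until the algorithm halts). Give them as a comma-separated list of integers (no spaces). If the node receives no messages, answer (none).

Round 1: pos1(id42) recv 31: drop; pos2(id71) recv 42: drop; pos3(id53) recv 71: fwd; pos4(id69) recv 53: drop; pos5(id76) recv 69: drop; pos0(id31) recv 76: fwd
Round 2: pos4(id69) recv 71: fwd; pos1(id42) recv 76: fwd
Round 3: pos5(id76) recv 71: drop; pos2(id71) recv 76: fwd
Round 4: pos3(id53) recv 76: fwd
Round 5: pos4(id69) recv 76: fwd
Round 6: pos5(id76) recv 76: ELECTED

Answer: 31,76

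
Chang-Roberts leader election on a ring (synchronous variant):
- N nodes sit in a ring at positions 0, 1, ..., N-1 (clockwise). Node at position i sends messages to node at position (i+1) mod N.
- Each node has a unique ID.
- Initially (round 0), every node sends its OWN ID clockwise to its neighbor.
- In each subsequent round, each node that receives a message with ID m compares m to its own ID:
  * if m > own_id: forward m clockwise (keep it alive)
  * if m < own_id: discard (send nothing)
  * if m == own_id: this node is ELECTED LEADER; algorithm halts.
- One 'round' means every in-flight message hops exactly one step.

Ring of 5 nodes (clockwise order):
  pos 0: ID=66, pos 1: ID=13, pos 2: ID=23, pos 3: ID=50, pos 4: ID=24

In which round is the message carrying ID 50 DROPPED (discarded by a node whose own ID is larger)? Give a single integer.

Round 1: pos1(id13) recv 66: fwd; pos2(id23) recv 13: drop; pos3(id50) recv 23: drop; pos4(id24) recv 50: fwd; pos0(id66) recv 24: drop
Round 2: pos2(id23) recv 66: fwd; pos0(id66) recv 50: drop
Round 3: pos3(id50) recv 66: fwd
Round 4: pos4(id24) recv 66: fwd
Round 5: pos0(id66) recv 66: ELECTED
Message ID 50 originates at pos 3; dropped at pos 0 in round 2

Answer: 2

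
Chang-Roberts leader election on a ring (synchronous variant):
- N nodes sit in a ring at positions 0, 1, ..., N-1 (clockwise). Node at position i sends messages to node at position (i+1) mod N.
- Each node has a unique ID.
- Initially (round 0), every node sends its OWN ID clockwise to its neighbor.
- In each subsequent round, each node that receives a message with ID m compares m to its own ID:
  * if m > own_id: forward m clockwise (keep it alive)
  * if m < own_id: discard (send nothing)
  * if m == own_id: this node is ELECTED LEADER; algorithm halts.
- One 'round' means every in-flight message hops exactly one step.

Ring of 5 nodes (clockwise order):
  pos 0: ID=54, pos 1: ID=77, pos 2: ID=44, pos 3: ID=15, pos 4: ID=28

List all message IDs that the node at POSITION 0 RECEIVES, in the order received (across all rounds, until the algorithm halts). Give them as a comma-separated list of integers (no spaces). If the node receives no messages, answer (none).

Round 1: pos1(id77) recv 54: drop; pos2(id44) recv 77: fwd; pos3(id15) recv 44: fwd; pos4(id28) recv 15: drop; pos0(id54) recv 28: drop
Round 2: pos3(id15) recv 77: fwd; pos4(id28) recv 44: fwd
Round 3: pos4(id28) recv 77: fwd; pos0(id54) recv 44: drop
Round 4: pos0(id54) recv 77: fwd
Round 5: pos1(id77) recv 77: ELECTED

Answer: 28,44,77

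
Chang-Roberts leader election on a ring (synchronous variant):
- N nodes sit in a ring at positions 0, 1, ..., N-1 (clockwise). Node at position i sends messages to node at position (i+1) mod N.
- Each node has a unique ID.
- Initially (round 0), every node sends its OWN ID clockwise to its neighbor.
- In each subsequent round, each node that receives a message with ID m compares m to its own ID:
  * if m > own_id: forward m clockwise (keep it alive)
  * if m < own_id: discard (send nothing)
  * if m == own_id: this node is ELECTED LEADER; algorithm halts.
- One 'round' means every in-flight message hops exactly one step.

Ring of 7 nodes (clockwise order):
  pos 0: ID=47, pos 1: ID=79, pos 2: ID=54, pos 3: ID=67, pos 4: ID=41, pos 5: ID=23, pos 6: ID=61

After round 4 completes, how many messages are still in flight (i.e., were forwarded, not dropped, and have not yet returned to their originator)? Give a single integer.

Round 1: pos1(id79) recv 47: drop; pos2(id54) recv 79: fwd; pos3(id67) recv 54: drop; pos4(id41) recv 67: fwd; pos5(id23) recv 41: fwd; pos6(id61) recv 23: drop; pos0(id47) recv 61: fwd
Round 2: pos3(id67) recv 79: fwd; pos5(id23) recv 67: fwd; pos6(id61) recv 41: drop; pos1(id79) recv 61: drop
Round 3: pos4(id41) recv 79: fwd; pos6(id61) recv 67: fwd
Round 4: pos5(id23) recv 79: fwd; pos0(id47) recv 67: fwd
After round 4: 2 messages still in flight

Answer: 2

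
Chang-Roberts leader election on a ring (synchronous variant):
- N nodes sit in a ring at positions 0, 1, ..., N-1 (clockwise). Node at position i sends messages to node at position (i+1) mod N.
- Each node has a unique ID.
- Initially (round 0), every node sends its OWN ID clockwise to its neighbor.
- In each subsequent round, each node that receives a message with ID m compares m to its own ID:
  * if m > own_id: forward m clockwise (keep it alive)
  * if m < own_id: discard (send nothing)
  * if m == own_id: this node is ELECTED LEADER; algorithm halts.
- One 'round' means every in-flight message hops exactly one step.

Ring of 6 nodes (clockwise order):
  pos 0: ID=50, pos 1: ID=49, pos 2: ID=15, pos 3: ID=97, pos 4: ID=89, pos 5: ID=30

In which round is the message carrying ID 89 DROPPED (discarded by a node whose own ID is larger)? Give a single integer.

Round 1: pos1(id49) recv 50: fwd; pos2(id15) recv 49: fwd; pos3(id97) recv 15: drop; pos4(id89) recv 97: fwd; pos5(id30) recv 89: fwd; pos0(id50) recv 30: drop
Round 2: pos2(id15) recv 50: fwd; pos3(id97) recv 49: drop; pos5(id30) recv 97: fwd; pos0(id50) recv 89: fwd
Round 3: pos3(id97) recv 50: drop; pos0(id50) recv 97: fwd; pos1(id49) recv 89: fwd
Round 4: pos1(id49) recv 97: fwd; pos2(id15) recv 89: fwd
Round 5: pos2(id15) recv 97: fwd; pos3(id97) recv 89: drop
Round 6: pos3(id97) recv 97: ELECTED
Message ID 89 originates at pos 4; dropped at pos 3 in round 5

Answer: 5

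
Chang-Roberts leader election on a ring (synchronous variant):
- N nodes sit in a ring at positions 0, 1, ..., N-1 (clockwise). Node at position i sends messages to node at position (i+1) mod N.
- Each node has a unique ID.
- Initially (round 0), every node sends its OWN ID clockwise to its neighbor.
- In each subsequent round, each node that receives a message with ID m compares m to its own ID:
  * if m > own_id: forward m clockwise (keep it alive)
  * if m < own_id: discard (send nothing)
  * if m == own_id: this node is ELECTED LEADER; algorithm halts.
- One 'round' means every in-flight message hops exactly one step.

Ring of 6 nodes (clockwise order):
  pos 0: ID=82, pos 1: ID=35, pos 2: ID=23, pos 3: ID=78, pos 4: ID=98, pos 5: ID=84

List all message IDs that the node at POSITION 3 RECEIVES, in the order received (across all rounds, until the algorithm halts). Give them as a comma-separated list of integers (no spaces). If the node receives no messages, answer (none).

Round 1: pos1(id35) recv 82: fwd; pos2(id23) recv 35: fwd; pos3(id78) recv 23: drop; pos4(id98) recv 78: drop; pos5(id84) recv 98: fwd; pos0(id82) recv 84: fwd
Round 2: pos2(id23) recv 82: fwd; pos3(id78) recv 35: drop; pos0(id82) recv 98: fwd; pos1(id35) recv 84: fwd
Round 3: pos3(id78) recv 82: fwd; pos1(id35) recv 98: fwd; pos2(id23) recv 84: fwd
Round 4: pos4(id98) recv 82: drop; pos2(id23) recv 98: fwd; pos3(id78) recv 84: fwd
Round 5: pos3(id78) recv 98: fwd; pos4(id98) recv 84: drop
Round 6: pos4(id98) recv 98: ELECTED

Answer: 23,35,82,84,98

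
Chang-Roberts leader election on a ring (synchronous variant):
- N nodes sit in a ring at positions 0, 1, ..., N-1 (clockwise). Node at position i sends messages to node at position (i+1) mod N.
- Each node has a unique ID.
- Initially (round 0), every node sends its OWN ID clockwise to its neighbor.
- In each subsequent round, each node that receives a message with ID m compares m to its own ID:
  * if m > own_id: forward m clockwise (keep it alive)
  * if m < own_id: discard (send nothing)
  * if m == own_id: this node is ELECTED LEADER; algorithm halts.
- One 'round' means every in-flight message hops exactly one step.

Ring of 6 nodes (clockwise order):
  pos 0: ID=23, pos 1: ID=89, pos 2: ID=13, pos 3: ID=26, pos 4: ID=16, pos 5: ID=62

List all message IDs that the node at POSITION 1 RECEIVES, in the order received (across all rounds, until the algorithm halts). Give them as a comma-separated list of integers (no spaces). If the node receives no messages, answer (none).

Round 1: pos1(id89) recv 23: drop; pos2(id13) recv 89: fwd; pos3(id26) recv 13: drop; pos4(id16) recv 26: fwd; pos5(id62) recv 16: drop; pos0(id23) recv 62: fwd
Round 2: pos3(id26) recv 89: fwd; pos5(id62) recv 26: drop; pos1(id89) recv 62: drop
Round 3: pos4(id16) recv 89: fwd
Round 4: pos5(id62) recv 89: fwd
Round 5: pos0(id23) recv 89: fwd
Round 6: pos1(id89) recv 89: ELECTED

Answer: 23,62,89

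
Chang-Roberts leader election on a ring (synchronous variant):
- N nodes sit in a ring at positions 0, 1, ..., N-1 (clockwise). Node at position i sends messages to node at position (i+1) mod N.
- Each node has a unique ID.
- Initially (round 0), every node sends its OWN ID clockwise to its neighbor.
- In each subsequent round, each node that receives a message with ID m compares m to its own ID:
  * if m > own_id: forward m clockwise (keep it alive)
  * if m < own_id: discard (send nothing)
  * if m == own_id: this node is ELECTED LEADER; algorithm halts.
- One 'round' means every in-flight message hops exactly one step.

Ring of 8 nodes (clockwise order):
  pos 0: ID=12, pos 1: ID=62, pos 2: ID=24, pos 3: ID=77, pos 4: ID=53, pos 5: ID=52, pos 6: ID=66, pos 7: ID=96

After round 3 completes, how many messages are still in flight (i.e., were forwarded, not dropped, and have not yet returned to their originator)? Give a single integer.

Answer: 2

Derivation:
Round 1: pos1(id62) recv 12: drop; pos2(id24) recv 62: fwd; pos3(id77) recv 24: drop; pos4(id53) recv 77: fwd; pos5(id52) recv 53: fwd; pos6(id66) recv 52: drop; pos7(id96) recv 66: drop; pos0(id12) recv 96: fwd
Round 2: pos3(id77) recv 62: drop; pos5(id52) recv 77: fwd; pos6(id66) recv 53: drop; pos1(id62) recv 96: fwd
Round 3: pos6(id66) recv 77: fwd; pos2(id24) recv 96: fwd
After round 3: 2 messages still in flight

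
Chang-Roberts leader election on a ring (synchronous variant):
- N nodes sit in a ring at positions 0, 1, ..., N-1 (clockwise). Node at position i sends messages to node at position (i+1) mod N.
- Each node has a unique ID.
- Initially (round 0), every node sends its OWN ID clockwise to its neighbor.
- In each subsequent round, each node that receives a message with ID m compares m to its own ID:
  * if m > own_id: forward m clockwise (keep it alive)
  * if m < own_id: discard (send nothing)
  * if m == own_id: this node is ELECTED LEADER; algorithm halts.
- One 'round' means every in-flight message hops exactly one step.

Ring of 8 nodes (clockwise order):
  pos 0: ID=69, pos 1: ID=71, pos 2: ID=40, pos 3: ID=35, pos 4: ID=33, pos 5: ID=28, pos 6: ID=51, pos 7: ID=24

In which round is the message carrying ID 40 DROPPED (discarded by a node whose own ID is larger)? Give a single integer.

Round 1: pos1(id71) recv 69: drop; pos2(id40) recv 71: fwd; pos3(id35) recv 40: fwd; pos4(id33) recv 35: fwd; pos5(id28) recv 33: fwd; pos6(id51) recv 28: drop; pos7(id24) recv 51: fwd; pos0(id69) recv 24: drop
Round 2: pos3(id35) recv 71: fwd; pos4(id33) recv 40: fwd; pos5(id28) recv 35: fwd; pos6(id51) recv 33: drop; pos0(id69) recv 51: drop
Round 3: pos4(id33) recv 71: fwd; pos5(id28) recv 40: fwd; pos6(id51) recv 35: drop
Round 4: pos5(id28) recv 71: fwd; pos6(id51) recv 40: drop
Round 5: pos6(id51) recv 71: fwd
Round 6: pos7(id24) recv 71: fwd
Round 7: pos0(id69) recv 71: fwd
Round 8: pos1(id71) recv 71: ELECTED
Message ID 40 originates at pos 2; dropped at pos 6 in round 4

Answer: 4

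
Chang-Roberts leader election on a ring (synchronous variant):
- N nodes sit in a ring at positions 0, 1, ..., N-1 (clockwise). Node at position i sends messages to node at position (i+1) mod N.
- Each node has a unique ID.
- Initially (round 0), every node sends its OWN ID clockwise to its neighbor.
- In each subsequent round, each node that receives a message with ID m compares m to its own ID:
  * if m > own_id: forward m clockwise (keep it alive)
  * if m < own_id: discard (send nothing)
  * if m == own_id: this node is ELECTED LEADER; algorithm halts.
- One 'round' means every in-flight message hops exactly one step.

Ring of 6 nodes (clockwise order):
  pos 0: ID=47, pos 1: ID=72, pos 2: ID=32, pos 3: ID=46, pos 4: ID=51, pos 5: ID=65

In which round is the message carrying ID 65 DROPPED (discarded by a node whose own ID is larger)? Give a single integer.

Answer: 2

Derivation:
Round 1: pos1(id72) recv 47: drop; pos2(id32) recv 72: fwd; pos3(id46) recv 32: drop; pos4(id51) recv 46: drop; pos5(id65) recv 51: drop; pos0(id47) recv 65: fwd
Round 2: pos3(id46) recv 72: fwd; pos1(id72) recv 65: drop
Round 3: pos4(id51) recv 72: fwd
Round 4: pos5(id65) recv 72: fwd
Round 5: pos0(id47) recv 72: fwd
Round 6: pos1(id72) recv 72: ELECTED
Message ID 65 originates at pos 5; dropped at pos 1 in round 2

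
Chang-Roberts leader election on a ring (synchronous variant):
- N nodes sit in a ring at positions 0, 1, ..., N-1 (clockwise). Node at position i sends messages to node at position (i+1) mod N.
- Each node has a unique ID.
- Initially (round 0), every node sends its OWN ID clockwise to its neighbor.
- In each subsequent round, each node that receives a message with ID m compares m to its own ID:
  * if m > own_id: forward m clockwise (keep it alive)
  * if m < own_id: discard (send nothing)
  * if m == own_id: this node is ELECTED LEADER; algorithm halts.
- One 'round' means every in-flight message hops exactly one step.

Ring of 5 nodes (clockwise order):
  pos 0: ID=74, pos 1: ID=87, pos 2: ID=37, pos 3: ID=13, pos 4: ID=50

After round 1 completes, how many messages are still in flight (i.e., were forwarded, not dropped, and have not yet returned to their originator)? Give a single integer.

Round 1: pos1(id87) recv 74: drop; pos2(id37) recv 87: fwd; pos3(id13) recv 37: fwd; pos4(id50) recv 13: drop; pos0(id74) recv 50: drop
After round 1: 2 messages still in flight

Answer: 2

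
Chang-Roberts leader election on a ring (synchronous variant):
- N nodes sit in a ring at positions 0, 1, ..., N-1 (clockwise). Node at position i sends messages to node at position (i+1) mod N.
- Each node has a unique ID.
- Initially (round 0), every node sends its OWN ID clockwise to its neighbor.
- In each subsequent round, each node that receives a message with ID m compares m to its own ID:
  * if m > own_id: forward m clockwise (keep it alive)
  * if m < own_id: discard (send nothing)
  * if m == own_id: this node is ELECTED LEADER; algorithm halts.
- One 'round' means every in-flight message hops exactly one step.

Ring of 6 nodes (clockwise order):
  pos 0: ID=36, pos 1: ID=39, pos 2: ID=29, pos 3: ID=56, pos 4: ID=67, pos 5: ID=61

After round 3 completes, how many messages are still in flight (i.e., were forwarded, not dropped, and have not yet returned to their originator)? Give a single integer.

Round 1: pos1(id39) recv 36: drop; pos2(id29) recv 39: fwd; pos3(id56) recv 29: drop; pos4(id67) recv 56: drop; pos5(id61) recv 67: fwd; pos0(id36) recv 61: fwd
Round 2: pos3(id56) recv 39: drop; pos0(id36) recv 67: fwd; pos1(id39) recv 61: fwd
Round 3: pos1(id39) recv 67: fwd; pos2(id29) recv 61: fwd
After round 3: 2 messages still in flight

Answer: 2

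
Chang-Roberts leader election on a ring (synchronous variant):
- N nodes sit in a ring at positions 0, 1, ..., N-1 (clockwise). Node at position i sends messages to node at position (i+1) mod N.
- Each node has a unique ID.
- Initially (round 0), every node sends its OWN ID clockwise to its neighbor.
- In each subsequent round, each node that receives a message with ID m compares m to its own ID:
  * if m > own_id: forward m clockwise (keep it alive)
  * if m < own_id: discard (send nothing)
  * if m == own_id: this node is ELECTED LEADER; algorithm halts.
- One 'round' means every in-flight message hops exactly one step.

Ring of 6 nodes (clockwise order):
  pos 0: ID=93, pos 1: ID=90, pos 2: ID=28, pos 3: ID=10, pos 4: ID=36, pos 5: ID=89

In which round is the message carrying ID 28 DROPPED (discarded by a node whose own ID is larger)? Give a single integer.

Round 1: pos1(id90) recv 93: fwd; pos2(id28) recv 90: fwd; pos3(id10) recv 28: fwd; pos4(id36) recv 10: drop; pos5(id89) recv 36: drop; pos0(id93) recv 89: drop
Round 2: pos2(id28) recv 93: fwd; pos3(id10) recv 90: fwd; pos4(id36) recv 28: drop
Round 3: pos3(id10) recv 93: fwd; pos4(id36) recv 90: fwd
Round 4: pos4(id36) recv 93: fwd; pos5(id89) recv 90: fwd
Round 5: pos5(id89) recv 93: fwd; pos0(id93) recv 90: drop
Round 6: pos0(id93) recv 93: ELECTED
Message ID 28 originates at pos 2; dropped at pos 4 in round 2

Answer: 2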